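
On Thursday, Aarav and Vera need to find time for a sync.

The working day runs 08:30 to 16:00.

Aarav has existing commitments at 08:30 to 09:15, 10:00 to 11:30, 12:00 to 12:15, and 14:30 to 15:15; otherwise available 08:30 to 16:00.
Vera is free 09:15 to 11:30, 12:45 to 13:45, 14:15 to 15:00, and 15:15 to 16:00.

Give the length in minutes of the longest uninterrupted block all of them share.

60 minutes

Aarav free within 08:30–16:00: 09:15–10:00, 11:30–12:00, 12:15–14:30, 15:15–16:00.
Aarav ∩ Vera: 09:15–10:00, 12:45–13:45, 14:15–14:30, 15:15–16:00.
Common window lengths: 45, 60, 15, 45 min; longest is 60.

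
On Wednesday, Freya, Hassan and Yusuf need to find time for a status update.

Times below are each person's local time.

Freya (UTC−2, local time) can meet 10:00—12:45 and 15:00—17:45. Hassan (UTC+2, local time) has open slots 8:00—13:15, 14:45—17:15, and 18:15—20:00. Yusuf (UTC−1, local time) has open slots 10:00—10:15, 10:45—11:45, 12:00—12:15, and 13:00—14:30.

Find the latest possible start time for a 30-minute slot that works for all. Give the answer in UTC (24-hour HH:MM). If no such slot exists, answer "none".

Freya → UTC: 12:00–14:45, 17:00–19:45.
Hassan → UTC: 06:00–11:15, 12:45–15:15, 16:15–18:00.
Yusuf → UTC: 11:00–11:15, 11:45–12:45, 13:00–13:15, 14:00–15:30.
Freya ∩ Hassan: 12:45–14:45, 17:00–18:00.
Freya ∩ Hassan ∩ Yusuf: 13:00–13:15, 14:00–14:45.
Windows ≥ 30 min: 14:00–14:45.
Latest start in the last window 14:00–14:45 is 14:45 − 30 min = 14:15.

14:15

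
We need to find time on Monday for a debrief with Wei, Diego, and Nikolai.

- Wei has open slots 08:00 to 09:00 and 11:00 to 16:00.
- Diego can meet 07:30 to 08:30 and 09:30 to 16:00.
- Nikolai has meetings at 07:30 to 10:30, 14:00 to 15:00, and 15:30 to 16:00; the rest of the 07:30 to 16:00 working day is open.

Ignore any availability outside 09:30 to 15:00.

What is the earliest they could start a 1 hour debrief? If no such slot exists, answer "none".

Nikolai free within 07:30–16:00: 10:30–14:00, 15:00–15:30.
Wei ∩ Diego: 08:00–08:30, 11:00–16:00.
Wei ∩ Diego ∩ Nikolai: 11:00–14:00, 15:00–15:30.
Restricted to 09:30–15:00: 11:00–14:00.
Windows ≥ 60 min: 11:00–14:00.
Earliest such window starts at 11:00.

11:00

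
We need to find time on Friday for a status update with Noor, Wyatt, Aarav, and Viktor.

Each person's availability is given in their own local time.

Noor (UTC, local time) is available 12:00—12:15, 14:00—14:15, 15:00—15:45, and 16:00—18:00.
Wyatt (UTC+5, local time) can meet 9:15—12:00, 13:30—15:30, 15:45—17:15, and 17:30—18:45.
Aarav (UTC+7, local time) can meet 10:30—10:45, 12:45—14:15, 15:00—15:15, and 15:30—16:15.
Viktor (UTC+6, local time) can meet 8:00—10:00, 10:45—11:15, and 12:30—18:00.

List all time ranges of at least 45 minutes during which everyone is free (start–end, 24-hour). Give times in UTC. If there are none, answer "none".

Noor → UTC: 12:00–12:15, 14:00–14:15, 15:00–15:45, 16:00–18:00.
Wyatt → UTC: 04:15–07:00, 08:30–10:30, 10:45–12:15, 12:30–13:45.
Aarav → UTC: 03:30–03:45, 05:45–07:15, 08:00–08:15, 08:30–09:15.
Viktor → UTC: 02:00–04:00, 04:45–05:15, 06:30–12:00.
Noor ∩ Wyatt: 12:00–12:15.
Noor ∩ Wyatt ∩ Aarav: (none).
Noor ∩ Wyatt ∩ Aarav ∩ Viktor: (none).
Windows ≥ 45 min: (none).

none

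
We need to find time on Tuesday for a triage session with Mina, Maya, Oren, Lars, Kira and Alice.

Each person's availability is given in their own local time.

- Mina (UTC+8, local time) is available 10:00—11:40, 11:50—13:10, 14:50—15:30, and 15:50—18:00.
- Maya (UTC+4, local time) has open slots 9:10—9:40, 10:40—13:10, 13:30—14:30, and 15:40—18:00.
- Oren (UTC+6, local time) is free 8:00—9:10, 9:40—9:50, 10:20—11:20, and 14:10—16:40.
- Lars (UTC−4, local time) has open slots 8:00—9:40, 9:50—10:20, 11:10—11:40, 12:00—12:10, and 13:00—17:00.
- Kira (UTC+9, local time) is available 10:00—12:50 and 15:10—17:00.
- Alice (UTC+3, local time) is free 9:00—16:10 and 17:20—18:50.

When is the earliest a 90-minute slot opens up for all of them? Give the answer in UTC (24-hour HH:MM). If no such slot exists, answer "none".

none

Mina → UTC: 02:00–03:40, 03:50–05:10, 06:50–07:30, 07:50–10:00.
Maya → UTC: 05:10–05:40, 06:40–09:10, 09:30–10:30, 11:40–14:00.
Oren → UTC: 02:00–03:10, 03:40–03:50, 04:20–05:20, 08:10–10:40.
Lars → UTC: 12:00–13:40, 13:50–14:20, 15:10–15:40, 16:00–16:10, 17:00–21:00.
Kira → UTC: 01:00–03:50, 06:10–08:00.
Alice → UTC: 06:00–13:10, 14:20–15:50.
Mina ∩ Maya: 06:50–07:30, 07:50–09:10, 09:30–10:00.
Mina ∩ Maya ∩ Oren: 08:10–09:10, 09:30–10:00.
Mina ∩ Maya ∩ Oren ∩ Lars: (none).
Mina ∩ Maya ∩ Oren ∩ Lars ∩ Kira: (none).
Mina ∩ Maya ∩ Oren ∩ Lars ∩ Kira ∩ Alice: (none).
Windows ≥ 90 min: (none).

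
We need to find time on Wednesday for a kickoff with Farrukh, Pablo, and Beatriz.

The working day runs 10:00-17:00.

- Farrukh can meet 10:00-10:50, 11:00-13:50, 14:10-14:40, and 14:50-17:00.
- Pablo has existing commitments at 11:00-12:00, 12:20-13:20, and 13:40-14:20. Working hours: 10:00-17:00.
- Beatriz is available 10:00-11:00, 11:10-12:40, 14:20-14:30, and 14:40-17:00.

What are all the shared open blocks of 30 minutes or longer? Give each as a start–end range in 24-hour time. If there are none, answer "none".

Pablo free within 10:00–17:00: 10:00–11:00, 12:00–12:20, 13:20–13:40, 14:20–17:00.
Farrukh ∩ Pablo: 10:00–10:50, 12:00–12:20, 13:20–13:40, 14:20–14:40, 14:50–17:00.
Farrukh ∩ Pablo ∩ Beatriz: 10:00–10:50, 12:00–12:20, 14:20–14:30, 14:50–17:00.
Windows ≥ 30 min: 10:00–10:50, 14:50–17:00.

10:00–10:50, 14:50–17:00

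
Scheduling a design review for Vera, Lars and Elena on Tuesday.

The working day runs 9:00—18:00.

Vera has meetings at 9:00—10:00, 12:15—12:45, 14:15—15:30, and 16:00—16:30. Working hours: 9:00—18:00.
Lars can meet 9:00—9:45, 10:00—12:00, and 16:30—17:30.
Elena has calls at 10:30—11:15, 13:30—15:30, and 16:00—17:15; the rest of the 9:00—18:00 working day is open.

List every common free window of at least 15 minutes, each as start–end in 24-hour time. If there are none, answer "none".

10:00–10:30, 11:15–12:00, 17:15–17:30

Vera free within 09:00–18:00: 10:00–12:15, 12:45–14:15, 15:30–16:00, 16:30–18:00.
Elena free within 09:00–18:00: 09:00–10:30, 11:15–13:30, 15:30–16:00, 17:15–18:00.
Vera ∩ Lars: 10:00–12:00, 16:30–17:30.
Vera ∩ Lars ∩ Elena: 10:00–10:30, 11:15–12:00, 17:15–17:30.
Windows ≥ 15 min: 10:00–10:30, 11:15–12:00, 17:15–17:30.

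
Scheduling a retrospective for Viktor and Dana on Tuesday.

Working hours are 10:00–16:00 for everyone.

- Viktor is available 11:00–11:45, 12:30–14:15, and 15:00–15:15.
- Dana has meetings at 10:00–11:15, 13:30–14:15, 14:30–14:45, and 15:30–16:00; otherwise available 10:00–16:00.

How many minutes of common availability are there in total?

Dana free within 10:00–16:00: 11:15–13:30, 14:15–14:30, 14:45–15:30.
Viktor ∩ Dana: 11:15–11:45, 12:30–13:30, 15:00–15:15.
Total common minutes: 30 + 60 + 15 = 105.

105 minutes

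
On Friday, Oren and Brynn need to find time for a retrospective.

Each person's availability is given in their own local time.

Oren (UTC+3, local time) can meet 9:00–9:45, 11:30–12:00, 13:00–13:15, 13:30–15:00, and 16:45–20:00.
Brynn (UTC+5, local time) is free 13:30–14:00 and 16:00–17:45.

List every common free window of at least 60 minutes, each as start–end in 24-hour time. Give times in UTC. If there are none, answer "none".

Oren → UTC: 06:00–06:45, 08:30–09:00, 10:00–10:15, 10:30–12:00, 13:45–17:00.
Brynn → UTC: 08:30–09:00, 11:00–12:45.
Oren ∩ Brynn: 08:30–09:00, 11:00–12:00.
Windows ≥ 60 min: 11:00–12:00.

11:00–12:00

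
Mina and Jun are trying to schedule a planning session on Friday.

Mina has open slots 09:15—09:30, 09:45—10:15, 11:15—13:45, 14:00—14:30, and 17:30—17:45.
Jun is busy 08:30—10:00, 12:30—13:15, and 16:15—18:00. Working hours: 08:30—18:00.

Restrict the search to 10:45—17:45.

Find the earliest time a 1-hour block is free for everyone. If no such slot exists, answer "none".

Jun free within 08:30–18:00: 10:00–12:30, 13:15–16:15.
Mina ∩ Jun: 10:00–10:15, 11:15–12:30, 13:15–13:45, 14:00–14:30.
Restricted to 10:45–17:45: 11:15–12:30, 13:15–13:45, 14:00–14:30.
Windows ≥ 60 min: 11:15–12:30.
Earliest such window starts at 11:15.

11:15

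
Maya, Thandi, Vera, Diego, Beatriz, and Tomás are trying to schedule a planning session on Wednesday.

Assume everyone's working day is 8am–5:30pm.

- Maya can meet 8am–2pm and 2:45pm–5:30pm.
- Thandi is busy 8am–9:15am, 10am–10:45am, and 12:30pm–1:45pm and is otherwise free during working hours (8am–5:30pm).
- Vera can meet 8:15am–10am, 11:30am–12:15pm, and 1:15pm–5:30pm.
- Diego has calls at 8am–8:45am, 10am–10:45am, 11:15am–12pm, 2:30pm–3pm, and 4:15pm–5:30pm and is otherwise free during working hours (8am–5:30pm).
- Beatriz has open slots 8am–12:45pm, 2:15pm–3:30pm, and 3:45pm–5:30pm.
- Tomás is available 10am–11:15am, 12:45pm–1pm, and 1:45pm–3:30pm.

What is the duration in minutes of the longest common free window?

30 minutes

Thandi free within 08:00–17:30: 09:15–10:00, 10:45–12:30, 13:45–17:30.
Diego free within 08:00–17:30: 08:45–10:00, 10:45–11:15, 12:00–14:30, 15:00–16:15.
Maya ∩ Thandi: 09:15–10:00, 10:45–12:30, 13:45–14:00, 14:45–17:30.
Maya ∩ Thandi ∩ Vera: 09:15–10:00, 11:30–12:15, 13:45–14:00, 14:45–17:30.
Maya ∩ Thandi ∩ Vera ∩ Diego: 09:15–10:00, 12:00–12:15, 13:45–14:00, 15:00–16:15.
Maya ∩ Thandi ∩ Vera ∩ Diego ∩ Beatriz: 09:15–10:00, 12:00–12:15, 15:00–15:30, 15:45–16:15.
Maya ∩ Thandi ∩ Vera ∩ Diego ∩ Beatriz ∩ Tomás: 15:00–15:30.
Single common window of 30 minutes.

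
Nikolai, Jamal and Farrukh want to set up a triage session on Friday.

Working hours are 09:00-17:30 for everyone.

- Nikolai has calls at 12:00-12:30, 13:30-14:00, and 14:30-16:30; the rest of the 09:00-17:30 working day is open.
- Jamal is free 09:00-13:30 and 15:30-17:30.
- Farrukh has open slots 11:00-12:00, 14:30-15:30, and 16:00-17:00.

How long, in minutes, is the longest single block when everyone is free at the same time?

60 minutes

Nikolai free within 09:00–17:30: 09:00–12:00, 12:30–13:30, 14:00–14:30, 16:30–17:30.
Nikolai ∩ Jamal: 09:00–12:00, 12:30–13:30, 16:30–17:30.
Nikolai ∩ Jamal ∩ Farrukh: 11:00–12:00, 16:30–17:00.
Common window lengths: 60, 30 min; longest is 60.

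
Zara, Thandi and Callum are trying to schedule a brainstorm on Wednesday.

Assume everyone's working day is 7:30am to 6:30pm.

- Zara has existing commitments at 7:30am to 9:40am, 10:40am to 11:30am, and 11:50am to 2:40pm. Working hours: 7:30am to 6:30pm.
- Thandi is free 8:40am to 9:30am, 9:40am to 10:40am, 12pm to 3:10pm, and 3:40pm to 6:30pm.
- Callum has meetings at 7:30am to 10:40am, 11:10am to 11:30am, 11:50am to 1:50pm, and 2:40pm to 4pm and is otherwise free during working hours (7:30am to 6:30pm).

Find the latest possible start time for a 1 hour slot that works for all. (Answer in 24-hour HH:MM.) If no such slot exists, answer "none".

Zara free within 07:30–18:30: 09:40–10:40, 11:30–11:50, 14:40–18:30.
Callum free within 07:30–18:30: 10:40–11:10, 11:30–11:50, 13:50–14:40, 16:00–18:30.
Zara ∩ Thandi: 09:40–10:40, 14:40–15:10, 15:40–18:30.
Zara ∩ Thandi ∩ Callum: 16:00–18:30.
Windows ≥ 60 min: 16:00–18:30.
Latest start in the last window 16:00–18:30 is 18:30 − 60 min = 17:30.

17:30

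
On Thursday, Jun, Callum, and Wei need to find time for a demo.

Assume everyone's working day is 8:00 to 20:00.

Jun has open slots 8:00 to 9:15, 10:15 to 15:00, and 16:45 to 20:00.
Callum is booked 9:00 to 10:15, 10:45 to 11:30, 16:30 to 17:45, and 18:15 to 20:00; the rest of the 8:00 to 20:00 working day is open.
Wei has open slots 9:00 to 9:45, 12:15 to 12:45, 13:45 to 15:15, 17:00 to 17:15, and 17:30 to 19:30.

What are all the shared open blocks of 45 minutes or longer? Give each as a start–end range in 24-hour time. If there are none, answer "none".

Callum free within 08:00–20:00: 08:00–09:00, 10:15–10:45, 11:30–16:30, 17:45–18:15.
Jun ∩ Callum: 08:00–09:00, 10:15–10:45, 11:30–15:00, 17:45–18:15.
Jun ∩ Callum ∩ Wei: 12:15–12:45, 13:45–15:00, 17:45–18:15.
Windows ≥ 45 min: 13:45–15:00.

13:45–15:00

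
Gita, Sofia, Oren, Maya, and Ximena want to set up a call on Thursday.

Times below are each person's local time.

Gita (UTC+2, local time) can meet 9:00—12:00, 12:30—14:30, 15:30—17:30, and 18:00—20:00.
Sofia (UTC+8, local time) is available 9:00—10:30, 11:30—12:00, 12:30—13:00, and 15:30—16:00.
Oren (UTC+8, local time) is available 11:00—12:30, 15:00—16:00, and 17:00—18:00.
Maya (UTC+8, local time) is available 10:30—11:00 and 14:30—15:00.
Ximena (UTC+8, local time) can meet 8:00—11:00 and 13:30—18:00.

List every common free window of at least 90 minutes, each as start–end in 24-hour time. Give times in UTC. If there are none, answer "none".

Gita → UTC: 07:00–10:00, 10:30–12:30, 13:30–15:30, 16:00–18:00.
Sofia → UTC: 01:00–02:30, 03:30–04:00, 04:30–05:00, 07:30–08:00.
Oren → UTC: 03:00–04:30, 07:00–08:00, 09:00–10:00.
Maya → UTC: 02:30–03:00, 06:30–07:00.
Ximena → UTC: 00:00–03:00, 05:30–10:00.
Gita ∩ Sofia: 07:30–08:00.
Gita ∩ Sofia ∩ Oren: 07:30–08:00.
Gita ∩ Sofia ∩ Oren ∩ Maya: (none).
Gita ∩ Sofia ∩ Oren ∩ Maya ∩ Ximena: (none).
Windows ≥ 90 min: (none).

none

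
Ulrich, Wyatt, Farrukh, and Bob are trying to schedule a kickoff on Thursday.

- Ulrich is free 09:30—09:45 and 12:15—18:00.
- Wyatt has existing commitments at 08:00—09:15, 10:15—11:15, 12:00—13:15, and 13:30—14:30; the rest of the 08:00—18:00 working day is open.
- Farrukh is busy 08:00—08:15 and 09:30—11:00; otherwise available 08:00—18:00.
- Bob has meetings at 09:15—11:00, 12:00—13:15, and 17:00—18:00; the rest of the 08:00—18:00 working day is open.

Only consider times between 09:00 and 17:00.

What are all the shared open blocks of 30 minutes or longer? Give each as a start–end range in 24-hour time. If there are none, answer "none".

14:30–17:00

Wyatt free within 08:00–18:00: 09:15–10:15, 11:15–12:00, 13:15–13:30, 14:30–18:00.
Farrukh free within 08:00–18:00: 08:15–09:30, 11:00–18:00.
Bob free within 08:00–18:00: 08:00–09:15, 11:00–12:00, 13:15–17:00.
Ulrich ∩ Wyatt: 09:30–09:45, 13:15–13:30, 14:30–18:00.
Ulrich ∩ Wyatt ∩ Farrukh: 13:15–13:30, 14:30–18:00.
Ulrich ∩ Wyatt ∩ Farrukh ∩ Bob: 13:15–13:30, 14:30–17:00.
Restricted to 09:00–17:00: 13:15–13:30, 14:30–17:00.
Windows ≥ 30 min: 14:30–17:00.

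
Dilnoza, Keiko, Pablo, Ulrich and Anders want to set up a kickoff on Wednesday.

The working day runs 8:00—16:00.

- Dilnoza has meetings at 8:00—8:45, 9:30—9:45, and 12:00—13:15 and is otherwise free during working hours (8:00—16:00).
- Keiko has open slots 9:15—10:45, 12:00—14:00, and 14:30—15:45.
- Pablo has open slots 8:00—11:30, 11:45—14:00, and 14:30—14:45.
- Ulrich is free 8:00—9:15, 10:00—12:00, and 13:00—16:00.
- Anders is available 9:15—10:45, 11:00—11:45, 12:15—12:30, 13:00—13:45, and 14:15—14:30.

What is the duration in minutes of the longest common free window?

Dilnoza free within 08:00–16:00: 08:45–09:30, 09:45–12:00, 13:15–16:00.
Dilnoza ∩ Keiko: 09:15–09:30, 09:45–10:45, 13:15–14:00, 14:30–15:45.
Dilnoza ∩ Keiko ∩ Pablo: 09:15–09:30, 09:45–10:45, 13:15–14:00, 14:30–14:45.
Dilnoza ∩ Keiko ∩ Pablo ∩ Ulrich: 10:00–10:45, 13:15–14:00, 14:30–14:45.
Dilnoza ∩ Keiko ∩ Pablo ∩ Ulrich ∩ Anders: 10:00–10:45, 13:15–13:45.
Common window lengths: 45, 30 min; longest is 45.

45 minutes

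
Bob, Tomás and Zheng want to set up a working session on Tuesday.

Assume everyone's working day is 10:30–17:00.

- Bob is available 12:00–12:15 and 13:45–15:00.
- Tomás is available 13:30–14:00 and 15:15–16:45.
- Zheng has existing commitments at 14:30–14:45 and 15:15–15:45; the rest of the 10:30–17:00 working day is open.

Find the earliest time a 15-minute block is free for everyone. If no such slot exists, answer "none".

13:45

Zheng free within 10:30–17:00: 10:30–14:30, 14:45–15:15, 15:45–17:00.
Bob ∩ Tomás: 13:45–14:00.
Bob ∩ Tomás ∩ Zheng: 13:45–14:00.
Windows ≥ 15 min: 13:45–14:00.
Earliest such window starts at 13:45.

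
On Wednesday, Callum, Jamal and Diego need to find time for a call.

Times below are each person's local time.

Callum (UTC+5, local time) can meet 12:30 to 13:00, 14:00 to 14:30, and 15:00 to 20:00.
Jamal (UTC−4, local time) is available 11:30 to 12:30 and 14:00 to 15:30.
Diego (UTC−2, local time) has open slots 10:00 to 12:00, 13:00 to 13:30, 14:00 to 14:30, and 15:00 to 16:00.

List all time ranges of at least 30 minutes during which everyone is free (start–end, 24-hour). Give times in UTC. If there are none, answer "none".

Callum → UTC: 07:30–08:00, 09:00–09:30, 10:00–15:00.
Jamal → UTC: 15:30–16:30, 18:00–19:30.
Diego → UTC: 12:00–14:00, 15:00–15:30, 16:00–16:30, 17:00–18:00.
Callum ∩ Jamal: (none).
Callum ∩ Jamal ∩ Diego: (none).
Windows ≥ 30 min: (none).

none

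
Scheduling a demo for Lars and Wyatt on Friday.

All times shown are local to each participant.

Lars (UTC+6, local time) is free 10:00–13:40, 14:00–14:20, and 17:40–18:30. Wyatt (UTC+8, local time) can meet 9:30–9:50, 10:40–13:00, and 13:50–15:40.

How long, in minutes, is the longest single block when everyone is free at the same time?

110 minutes

Lars → UTC: 04:00–07:40, 08:00–08:20, 11:40–12:30.
Wyatt → UTC: 01:30–01:50, 02:40–05:00, 05:50–07:40.
Lars ∩ Wyatt: 04:00–05:00, 05:50–07:40.
Common window lengths: 60, 110 min; longest is 110.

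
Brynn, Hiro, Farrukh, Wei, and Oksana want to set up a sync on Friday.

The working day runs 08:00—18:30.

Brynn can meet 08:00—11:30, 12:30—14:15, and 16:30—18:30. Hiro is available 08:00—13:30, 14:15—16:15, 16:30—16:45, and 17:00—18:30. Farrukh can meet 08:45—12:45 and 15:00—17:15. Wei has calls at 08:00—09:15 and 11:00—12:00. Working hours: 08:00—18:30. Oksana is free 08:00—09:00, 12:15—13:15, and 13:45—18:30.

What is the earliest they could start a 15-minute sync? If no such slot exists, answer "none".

Wei free within 08:00–18:30: 09:15–11:00, 12:00–18:30.
Brynn ∩ Hiro: 08:00–11:30, 12:30–13:30, 16:30–16:45, 17:00–18:30.
Brynn ∩ Hiro ∩ Farrukh: 08:45–11:30, 12:30–12:45, 16:30–16:45, 17:00–17:15.
Brynn ∩ Hiro ∩ Farrukh ∩ Wei: 09:15–11:00, 12:30–12:45, 16:30–16:45, 17:00–17:15.
Brynn ∩ Hiro ∩ Farrukh ∩ Wei ∩ Oksana: 12:30–12:45, 16:30–16:45, 17:00–17:15.
Windows ≥ 15 min: 12:30–12:45, 16:30–16:45, 17:00–17:15.
Earliest such window starts at 12:30.

12:30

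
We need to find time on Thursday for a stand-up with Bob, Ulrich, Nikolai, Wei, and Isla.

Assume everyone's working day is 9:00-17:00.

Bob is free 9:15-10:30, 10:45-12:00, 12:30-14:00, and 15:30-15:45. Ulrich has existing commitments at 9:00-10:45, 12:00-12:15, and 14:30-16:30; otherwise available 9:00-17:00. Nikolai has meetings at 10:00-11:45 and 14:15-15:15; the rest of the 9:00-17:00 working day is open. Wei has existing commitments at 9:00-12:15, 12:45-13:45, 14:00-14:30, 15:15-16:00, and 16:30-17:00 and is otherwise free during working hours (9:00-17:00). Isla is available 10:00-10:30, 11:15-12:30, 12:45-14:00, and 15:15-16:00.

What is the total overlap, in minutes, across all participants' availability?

Ulrich free within 09:00–17:00: 10:45–12:00, 12:15–14:30, 16:30–17:00.
Nikolai free within 09:00–17:00: 09:00–10:00, 11:45–14:15, 15:15–17:00.
Wei free within 09:00–17:00: 12:15–12:45, 13:45–14:00, 14:30–15:15, 16:00–16:30.
Bob ∩ Ulrich: 10:45–12:00, 12:30–14:00.
Bob ∩ Ulrich ∩ Nikolai: 11:45–12:00, 12:30–14:00.
Bob ∩ Ulrich ∩ Nikolai ∩ Wei: 12:30–12:45, 13:45–14:00.
Bob ∩ Ulrich ∩ Nikolai ∩ Wei ∩ Isla: 13:45–14:00.
Total common minutes: 15.

15 minutes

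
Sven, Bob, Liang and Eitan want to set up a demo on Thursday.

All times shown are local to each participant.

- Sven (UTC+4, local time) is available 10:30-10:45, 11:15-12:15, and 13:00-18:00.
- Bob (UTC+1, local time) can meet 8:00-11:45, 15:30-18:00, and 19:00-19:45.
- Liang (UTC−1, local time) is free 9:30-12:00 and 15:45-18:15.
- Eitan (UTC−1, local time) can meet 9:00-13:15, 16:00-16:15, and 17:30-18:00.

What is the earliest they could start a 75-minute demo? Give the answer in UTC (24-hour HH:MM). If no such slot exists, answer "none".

Sven → UTC: 06:30–06:45, 07:15–08:15, 09:00–14:00.
Bob → UTC: 07:00–10:45, 14:30–17:00, 18:00–18:45.
Liang → UTC: 10:30–13:00, 16:45–19:15.
Eitan → UTC: 10:00–14:15, 17:00–17:15, 18:30–19:00.
Sven ∩ Bob: 07:15–08:15, 09:00–10:45.
Sven ∩ Bob ∩ Liang: 10:30–10:45.
Sven ∩ Bob ∩ Liang ∩ Eitan: 10:30–10:45.
Windows ≥ 75 min: (none).

none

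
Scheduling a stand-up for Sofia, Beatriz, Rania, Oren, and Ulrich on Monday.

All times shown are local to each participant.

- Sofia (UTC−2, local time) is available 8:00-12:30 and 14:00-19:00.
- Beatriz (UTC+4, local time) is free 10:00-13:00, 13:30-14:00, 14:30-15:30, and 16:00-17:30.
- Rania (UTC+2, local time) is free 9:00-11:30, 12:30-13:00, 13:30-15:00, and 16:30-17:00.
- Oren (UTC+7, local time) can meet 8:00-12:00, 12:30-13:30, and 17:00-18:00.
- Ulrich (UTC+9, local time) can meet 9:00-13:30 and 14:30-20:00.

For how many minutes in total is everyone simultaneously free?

30 minutes

Sofia → UTC: 10:00–14:30, 16:00–21:00.
Beatriz → UTC: 06:00–09:00, 09:30–10:00, 10:30–11:30, 12:00–13:30.
Rania → UTC: 07:00–09:30, 10:30–11:00, 11:30–13:00, 14:30–15:00.
Oren → UTC: 01:00–05:00, 05:30–06:30, 10:00–11:00.
Ulrich → UTC: 00:00–04:30, 05:30–11:00.
Sofia ∩ Beatriz: 10:30–11:30, 12:00–13:30.
Sofia ∩ Beatriz ∩ Rania: 10:30–11:00, 12:00–13:00.
Sofia ∩ Beatriz ∩ Rania ∩ Oren: 10:30–11:00.
Sofia ∩ Beatriz ∩ Rania ∩ Oren ∩ Ulrich: 10:30–11:00.
Total common minutes: 30.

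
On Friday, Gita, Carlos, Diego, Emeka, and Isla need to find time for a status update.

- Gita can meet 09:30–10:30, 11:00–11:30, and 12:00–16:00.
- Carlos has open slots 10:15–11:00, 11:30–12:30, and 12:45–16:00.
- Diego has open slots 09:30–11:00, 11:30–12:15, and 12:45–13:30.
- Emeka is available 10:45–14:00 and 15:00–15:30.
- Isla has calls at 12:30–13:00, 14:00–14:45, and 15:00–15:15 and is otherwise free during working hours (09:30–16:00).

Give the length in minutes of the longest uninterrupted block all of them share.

30 minutes

Isla free within 09:30–16:00: 09:30–12:30, 13:00–14:00, 14:45–15:00, 15:15–16:00.
Gita ∩ Carlos: 10:15–10:30, 12:00–12:30, 12:45–16:00.
Gita ∩ Carlos ∩ Diego: 10:15–10:30, 12:00–12:15, 12:45–13:30.
Gita ∩ Carlos ∩ Diego ∩ Emeka: 12:00–12:15, 12:45–13:30.
Gita ∩ Carlos ∩ Diego ∩ Emeka ∩ Isla: 12:00–12:15, 13:00–13:30.
Common window lengths: 15, 30 min; longest is 30.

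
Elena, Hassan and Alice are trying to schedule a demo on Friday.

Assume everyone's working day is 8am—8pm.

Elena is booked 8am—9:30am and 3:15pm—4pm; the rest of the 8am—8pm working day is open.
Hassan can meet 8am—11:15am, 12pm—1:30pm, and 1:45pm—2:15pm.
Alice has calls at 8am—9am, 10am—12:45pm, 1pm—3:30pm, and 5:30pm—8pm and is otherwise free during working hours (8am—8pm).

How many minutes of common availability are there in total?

45 minutes

Elena free within 08:00–20:00: 09:30–15:15, 16:00–20:00.
Alice free within 08:00–20:00: 09:00–10:00, 12:45–13:00, 15:30–17:30.
Elena ∩ Hassan: 09:30–11:15, 12:00–13:30, 13:45–14:15.
Elena ∩ Hassan ∩ Alice: 09:30–10:00, 12:45–13:00.
Total common minutes: 30 + 15 = 45.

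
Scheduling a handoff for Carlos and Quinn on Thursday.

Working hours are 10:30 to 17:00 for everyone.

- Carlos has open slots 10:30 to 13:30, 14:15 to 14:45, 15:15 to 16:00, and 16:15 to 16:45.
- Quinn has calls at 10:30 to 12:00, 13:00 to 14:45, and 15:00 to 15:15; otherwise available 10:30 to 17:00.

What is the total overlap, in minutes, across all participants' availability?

Quinn free within 10:30–17:00: 12:00–13:00, 14:45–15:00, 15:15–17:00.
Carlos ∩ Quinn: 12:00–13:00, 15:15–16:00, 16:15–16:45.
Total common minutes: 60 + 45 + 30 = 135.

135 minutes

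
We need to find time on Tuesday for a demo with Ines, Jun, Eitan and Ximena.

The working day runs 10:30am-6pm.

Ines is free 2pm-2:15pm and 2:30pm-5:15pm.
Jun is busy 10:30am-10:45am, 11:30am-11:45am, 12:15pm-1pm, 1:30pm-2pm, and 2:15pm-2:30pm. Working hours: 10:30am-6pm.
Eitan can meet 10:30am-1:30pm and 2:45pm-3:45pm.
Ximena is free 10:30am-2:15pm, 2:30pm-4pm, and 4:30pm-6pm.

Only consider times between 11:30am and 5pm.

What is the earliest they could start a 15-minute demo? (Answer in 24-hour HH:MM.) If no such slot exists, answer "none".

Jun free within 10:30–18:00: 10:45–11:30, 11:45–12:15, 13:00–13:30, 14:00–14:15, 14:30–18:00.
Ines ∩ Jun: 14:00–14:15, 14:30–17:15.
Ines ∩ Jun ∩ Eitan: 14:45–15:45.
Ines ∩ Jun ∩ Eitan ∩ Ximena: 14:45–15:45.
Restricted to 11:30–17:00: 14:45–15:45.
Windows ≥ 15 min: 14:45–15:45.
Earliest such window starts at 14:45.

14:45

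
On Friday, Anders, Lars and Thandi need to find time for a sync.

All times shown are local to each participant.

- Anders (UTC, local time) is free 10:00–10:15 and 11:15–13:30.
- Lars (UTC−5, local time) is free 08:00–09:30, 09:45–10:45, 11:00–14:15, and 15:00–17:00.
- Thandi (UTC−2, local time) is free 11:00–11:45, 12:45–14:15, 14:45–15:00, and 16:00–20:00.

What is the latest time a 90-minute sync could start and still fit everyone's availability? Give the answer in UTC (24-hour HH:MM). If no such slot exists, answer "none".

none

Anders → UTC: 10:00–10:15, 11:15–13:30.
Lars → UTC: 13:00–14:30, 14:45–15:45, 16:00–19:15, 20:00–22:00.
Thandi → UTC: 13:00–13:45, 14:45–16:15, 16:45–17:00, 18:00–22:00.
Anders ∩ Lars: 13:00–13:30.
Anders ∩ Lars ∩ Thandi: 13:00–13:30.
Windows ≥ 90 min: (none).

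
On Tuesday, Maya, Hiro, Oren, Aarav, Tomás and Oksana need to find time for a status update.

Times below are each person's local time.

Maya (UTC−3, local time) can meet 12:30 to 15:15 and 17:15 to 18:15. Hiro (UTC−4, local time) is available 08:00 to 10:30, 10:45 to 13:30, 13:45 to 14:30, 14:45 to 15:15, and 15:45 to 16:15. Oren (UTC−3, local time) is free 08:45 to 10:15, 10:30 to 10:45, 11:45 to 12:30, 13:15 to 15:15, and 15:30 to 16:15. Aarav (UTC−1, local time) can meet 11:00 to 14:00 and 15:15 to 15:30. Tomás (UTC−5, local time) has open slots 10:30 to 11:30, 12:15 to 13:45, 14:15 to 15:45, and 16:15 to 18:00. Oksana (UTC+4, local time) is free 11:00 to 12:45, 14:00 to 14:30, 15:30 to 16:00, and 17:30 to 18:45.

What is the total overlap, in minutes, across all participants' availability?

Maya → UTC: 15:30–18:15, 20:15–21:15.
Hiro → UTC: 12:00–14:30, 14:45–17:30, 17:45–18:30, 18:45–19:15, 19:45–20:15.
Oren → UTC: 11:45–13:15, 13:30–13:45, 14:45–15:30, 16:15–18:15, 18:30–19:15.
Aarav → UTC: 12:00–15:00, 16:15–16:30.
Tomás → UTC: 15:30–16:30, 17:15–18:45, 19:15–20:45, 21:15–23:00.
Oksana → UTC: 07:00–08:45, 10:00–10:30, 11:30–12:00, 13:30–14:45.
Maya ∩ Hiro: 15:30–17:30, 17:45–18:15.
Maya ∩ Hiro ∩ Oren: 16:15–17:30, 17:45–18:15.
Maya ∩ Hiro ∩ Oren ∩ Aarav: 16:15–16:30.
Maya ∩ Hiro ∩ Oren ∩ Aarav ∩ Tomás: 16:15–16:30.
Maya ∩ Hiro ∩ Oren ∩ Aarav ∩ Tomás ∩ Oksana: (none).
Total common minutes: 0.

0 minutes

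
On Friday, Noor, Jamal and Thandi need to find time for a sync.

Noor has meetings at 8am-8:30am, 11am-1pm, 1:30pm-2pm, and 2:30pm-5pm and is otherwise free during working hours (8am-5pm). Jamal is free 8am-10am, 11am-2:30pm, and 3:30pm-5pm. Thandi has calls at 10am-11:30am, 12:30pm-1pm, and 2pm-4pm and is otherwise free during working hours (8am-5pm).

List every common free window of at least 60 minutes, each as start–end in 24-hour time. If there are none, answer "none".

08:30–10:00

Noor free within 08:00–17:00: 08:30–11:00, 13:00–13:30, 14:00–14:30.
Thandi free within 08:00–17:00: 08:00–10:00, 11:30–12:30, 13:00–14:00, 16:00–17:00.
Noor ∩ Jamal: 08:30–10:00, 13:00–13:30, 14:00–14:30.
Noor ∩ Jamal ∩ Thandi: 08:30–10:00, 13:00–13:30.
Windows ≥ 60 min: 08:30–10:00.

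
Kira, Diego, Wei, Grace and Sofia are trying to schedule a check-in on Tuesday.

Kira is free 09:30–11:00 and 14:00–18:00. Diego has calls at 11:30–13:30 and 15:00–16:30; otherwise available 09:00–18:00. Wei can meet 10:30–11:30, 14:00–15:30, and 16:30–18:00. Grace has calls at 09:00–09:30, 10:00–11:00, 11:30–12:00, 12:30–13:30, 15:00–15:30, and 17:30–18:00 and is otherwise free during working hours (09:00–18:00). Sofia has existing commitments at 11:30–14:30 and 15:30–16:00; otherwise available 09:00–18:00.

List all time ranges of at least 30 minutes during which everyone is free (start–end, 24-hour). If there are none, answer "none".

Diego free within 09:00–18:00: 09:00–11:30, 13:30–15:00, 16:30–18:00.
Grace free within 09:00–18:00: 09:30–10:00, 11:00–11:30, 12:00–12:30, 13:30–15:00, 15:30–17:30.
Sofia free within 09:00–18:00: 09:00–11:30, 14:30–15:30, 16:00–18:00.
Kira ∩ Diego: 09:30–11:00, 14:00–15:00, 16:30–18:00.
Kira ∩ Diego ∩ Wei: 10:30–11:00, 14:00–15:00, 16:30–18:00.
Kira ∩ Diego ∩ Wei ∩ Grace: 14:00–15:00, 16:30–17:30.
Kira ∩ Diego ∩ Wei ∩ Grace ∩ Sofia: 14:30–15:00, 16:30–17:30.
Windows ≥ 30 min: 14:30–15:00, 16:30–17:30.

14:30–15:00, 16:30–17:30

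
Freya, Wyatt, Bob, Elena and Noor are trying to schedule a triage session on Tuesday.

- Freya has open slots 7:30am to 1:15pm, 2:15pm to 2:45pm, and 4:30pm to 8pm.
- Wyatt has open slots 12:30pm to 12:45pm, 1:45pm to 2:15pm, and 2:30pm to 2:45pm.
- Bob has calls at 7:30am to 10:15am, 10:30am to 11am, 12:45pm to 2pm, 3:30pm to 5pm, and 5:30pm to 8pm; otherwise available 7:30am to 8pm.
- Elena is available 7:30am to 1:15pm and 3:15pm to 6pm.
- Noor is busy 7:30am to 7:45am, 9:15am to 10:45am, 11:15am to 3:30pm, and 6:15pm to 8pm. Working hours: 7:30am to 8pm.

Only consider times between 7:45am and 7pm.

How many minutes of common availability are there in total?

Bob free within 07:30–20:00: 10:15–10:30, 11:00–12:45, 14:00–15:30, 17:00–17:30.
Noor free within 07:30–20:00: 07:45–09:15, 10:45–11:15, 15:30–18:15.
Freya ∩ Wyatt: 12:30–12:45, 14:30–14:45.
Freya ∩ Wyatt ∩ Bob: 12:30–12:45, 14:30–14:45.
Freya ∩ Wyatt ∩ Bob ∩ Elena: 12:30–12:45.
Freya ∩ Wyatt ∩ Bob ∩ Elena ∩ Noor: (none).
Restricted to 07:45–19:00: (none).
Total common minutes: 0.

0 minutes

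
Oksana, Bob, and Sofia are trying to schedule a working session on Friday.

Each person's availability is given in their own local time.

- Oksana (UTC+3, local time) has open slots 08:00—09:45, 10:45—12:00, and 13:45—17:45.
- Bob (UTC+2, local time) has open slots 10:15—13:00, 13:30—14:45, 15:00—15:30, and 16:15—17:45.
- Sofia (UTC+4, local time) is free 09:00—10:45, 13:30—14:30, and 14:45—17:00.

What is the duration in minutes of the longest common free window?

Oksana → UTC: 05:00–06:45, 07:45–09:00, 10:45–14:45.
Bob → UTC: 08:15–11:00, 11:30–12:45, 13:00–13:30, 14:15–15:45.
Sofia → UTC: 05:00–06:45, 09:30–10:30, 10:45–13:00.
Oksana ∩ Bob: 08:15–09:00, 10:45–11:00, 11:30–12:45, 13:00–13:30, 14:15–14:45.
Oksana ∩ Bob ∩ Sofia: 10:45–11:00, 11:30–12:45.
Common window lengths: 15, 75 min; longest is 75.

75 minutes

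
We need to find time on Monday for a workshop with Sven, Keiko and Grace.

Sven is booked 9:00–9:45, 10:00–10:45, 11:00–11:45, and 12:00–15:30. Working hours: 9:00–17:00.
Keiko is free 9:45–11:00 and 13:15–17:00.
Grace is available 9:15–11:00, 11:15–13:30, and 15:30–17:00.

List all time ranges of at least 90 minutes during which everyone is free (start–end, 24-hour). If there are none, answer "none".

Sven free within 09:00–17:00: 09:45–10:00, 10:45–11:00, 11:45–12:00, 15:30–17:00.
Sven ∩ Keiko: 09:45–10:00, 10:45–11:00, 15:30–17:00.
Sven ∩ Keiko ∩ Grace: 09:45–10:00, 10:45–11:00, 15:30–17:00.
Windows ≥ 90 min: 15:30–17:00.

15:30–17:00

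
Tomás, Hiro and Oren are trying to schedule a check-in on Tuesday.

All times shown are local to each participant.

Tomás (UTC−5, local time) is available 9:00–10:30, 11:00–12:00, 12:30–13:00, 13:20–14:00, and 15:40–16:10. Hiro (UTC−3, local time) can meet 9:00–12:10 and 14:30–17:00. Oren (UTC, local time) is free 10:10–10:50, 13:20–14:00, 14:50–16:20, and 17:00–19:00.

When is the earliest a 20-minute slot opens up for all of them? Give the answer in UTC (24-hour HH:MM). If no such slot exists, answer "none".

Tomás → UTC: 14:00–15:30, 16:00–17:00, 17:30–18:00, 18:20–19:00, 20:40–21:10.
Hiro → UTC: 12:00–15:10, 17:30–20:00.
Oren → UTC: 10:10–10:50, 13:20–14:00, 14:50–16:20, 17:00–19:00.
Tomás ∩ Hiro: 14:00–15:10, 17:30–18:00, 18:20–19:00.
Tomás ∩ Hiro ∩ Oren: 14:50–15:10, 17:30–18:00, 18:20–19:00.
Windows ≥ 20 min: 14:50–15:10, 17:30–18:00, 18:20–19:00.
Earliest such window starts at 14:50.

14:50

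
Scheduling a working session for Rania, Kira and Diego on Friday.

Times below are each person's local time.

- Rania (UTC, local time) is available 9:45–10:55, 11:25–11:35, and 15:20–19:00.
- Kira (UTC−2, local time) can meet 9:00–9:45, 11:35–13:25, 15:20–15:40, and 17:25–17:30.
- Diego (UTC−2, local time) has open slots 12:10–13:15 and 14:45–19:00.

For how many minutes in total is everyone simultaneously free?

20 minutes

Rania → UTC: 09:45–10:55, 11:25–11:35, 15:20–19:00.
Kira → UTC: 11:00–11:45, 13:35–15:25, 17:20–17:40, 19:25–19:30.
Diego → UTC: 14:10–15:15, 16:45–21:00.
Rania ∩ Kira: 11:25–11:35, 15:20–15:25, 17:20–17:40.
Rania ∩ Kira ∩ Diego: 17:20–17:40.
Total common minutes: 20.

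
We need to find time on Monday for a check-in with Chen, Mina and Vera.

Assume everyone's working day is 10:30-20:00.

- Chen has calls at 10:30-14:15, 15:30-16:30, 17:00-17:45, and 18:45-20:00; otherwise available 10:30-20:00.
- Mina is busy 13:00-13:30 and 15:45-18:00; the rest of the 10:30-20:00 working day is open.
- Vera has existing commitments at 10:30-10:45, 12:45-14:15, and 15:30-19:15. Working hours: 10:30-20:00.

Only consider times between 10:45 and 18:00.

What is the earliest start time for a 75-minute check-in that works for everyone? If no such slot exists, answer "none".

Chen free within 10:30–20:00: 14:15–15:30, 16:30–17:00, 17:45–18:45.
Mina free within 10:30–20:00: 10:30–13:00, 13:30–15:45, 18:00–20:00.
Vera free within 10:30–20:00: 10:45–12:45, 14:15–15:30, 19:15–20:00.
Chen ∩ Mina: 14:15–15:30, 18:00–18:45.
Chen ∩ Mina ∩ Vera: 14:15–15:30.
Restricted to 10:45–18:00: 14:15–15:30.
Windows ≥ 75 min: 14:15–15:30.
Earliest such window starts at 14:15.

14:15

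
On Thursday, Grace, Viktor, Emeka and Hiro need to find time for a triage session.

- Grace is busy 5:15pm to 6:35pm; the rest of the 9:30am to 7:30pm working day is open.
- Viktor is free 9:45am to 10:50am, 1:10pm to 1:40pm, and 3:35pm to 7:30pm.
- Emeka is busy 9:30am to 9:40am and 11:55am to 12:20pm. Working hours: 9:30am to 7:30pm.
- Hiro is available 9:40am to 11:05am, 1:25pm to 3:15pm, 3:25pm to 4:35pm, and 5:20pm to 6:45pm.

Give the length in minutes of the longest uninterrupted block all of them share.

Grace free within 09:30–19:30: 09:30–17:15, 18:35–19:30.
Emeka free within 09:30–19:30: 09:40–11:55, 12:20–19:30.
Grace ∩ Viktor: 09:45–10:50, 13:10–13:40, 15:35–17:15, 18:35–19:30.
Grace ∩ Viktor ∩ Emeka: 09:45–10:50, 13:10–13:40, 15:35–17:15, 18:35–19:30.
Grace ∩ Viktor ∩ Emeka ∩ Hiro: 09:45–10:50, 13:25–13:40, 15:35–16:35, 18:35–18:45.
Common window lengths: 65, 15, 60, 10 min; longest is 65.

65 minutes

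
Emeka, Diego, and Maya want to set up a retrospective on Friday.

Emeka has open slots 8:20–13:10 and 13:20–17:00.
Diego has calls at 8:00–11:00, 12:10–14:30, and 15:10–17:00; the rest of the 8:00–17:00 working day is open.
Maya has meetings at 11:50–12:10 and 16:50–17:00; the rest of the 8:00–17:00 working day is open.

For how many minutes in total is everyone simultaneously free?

90 minutes

Diego free within 08:00–17:00: 11:00–12:10, 14:30–15:10.
Maya free within 08:00–17:00: 08:00–11:50, 12:10–16:50.
Emeka ∩ Diego: 11:00–12:10, 14:30–15:10.
Emeka ∩ Diego ∩ Maya: 11:00–11:50, 14:30–15:10.
Total common minutes: 50 + 40 = 90.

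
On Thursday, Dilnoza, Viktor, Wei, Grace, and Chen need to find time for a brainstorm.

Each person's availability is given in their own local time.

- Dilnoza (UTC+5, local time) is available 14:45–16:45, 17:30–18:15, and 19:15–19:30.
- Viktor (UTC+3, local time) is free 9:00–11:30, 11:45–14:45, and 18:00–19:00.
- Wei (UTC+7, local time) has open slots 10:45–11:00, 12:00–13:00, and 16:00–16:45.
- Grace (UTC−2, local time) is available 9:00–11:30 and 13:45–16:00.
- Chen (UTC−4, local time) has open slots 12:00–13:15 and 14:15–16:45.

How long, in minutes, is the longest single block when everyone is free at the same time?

0 minutes

Dilnoza → UTC: 09:45–11:45, 12:30–13:15, 14:15–14:30.
Viktor → UTC: 06:00–08:30, 08:45–11:45, 15:00–16:00.
Wei → UTC: 03:45–04:00, 05:00–06:00, 09:00–09:45.
Grace → UTC: 11:00–13:30, 15:45–18:00.
Chen → UTC: 16:00–17:15, 18:15–20:45.
Dilnoza ∩ Viktor: 09:45–11:45.
Dilnoza ∩ Viktor ∩ Wei: (none).
Dilnoza ∩ Viktor ∩ Wei ∩ Grace: (none).
Dilnoza ∩ Viktor ∩ Wei ∩ Grace ∩ Chen: (none).
No common window.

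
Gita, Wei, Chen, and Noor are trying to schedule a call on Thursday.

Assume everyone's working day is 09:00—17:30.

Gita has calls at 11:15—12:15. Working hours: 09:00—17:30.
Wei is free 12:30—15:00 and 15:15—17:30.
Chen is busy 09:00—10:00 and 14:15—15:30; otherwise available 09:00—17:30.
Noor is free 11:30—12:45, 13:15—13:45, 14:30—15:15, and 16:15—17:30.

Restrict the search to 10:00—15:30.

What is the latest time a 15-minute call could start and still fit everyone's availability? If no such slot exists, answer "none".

13:30

Gita free within 09:00–17:30: 09:00–11:15, 12:15–17:30.
Chen free within 09:00–17:30: 10:00–14:15, 15:30–17:30.
Gita ∩ Wei: 12:30–15:00, 15:15–17:30.
Gita ∩ Wei ∩ Chen: 12:30–14:15, 15:30–17:30.
Gita ∩ Wei ∩ Chen ∩ Noor: 12:30–12:45, 13:15–13:45, 16:15–17:30.
Restricted to 10:00–15:30: 12:30–12:45, 13:15–13:45.
Windows ≥ 15 min: 12:30–12:45, 13:15–13:45.
Latest start in the last window 13:15–13:45 is 13:45 − 15 min = 13:30.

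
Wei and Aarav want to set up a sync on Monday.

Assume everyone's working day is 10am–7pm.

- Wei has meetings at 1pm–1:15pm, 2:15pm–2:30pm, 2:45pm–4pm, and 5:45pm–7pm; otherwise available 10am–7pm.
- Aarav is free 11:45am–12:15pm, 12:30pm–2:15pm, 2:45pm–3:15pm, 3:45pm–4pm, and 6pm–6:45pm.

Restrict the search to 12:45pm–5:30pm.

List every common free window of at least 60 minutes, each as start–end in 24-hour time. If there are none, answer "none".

Wei free within 10:00–19:00: 10:00–13:00, 13:15–14:15, 14:30–14:45, 16:00–17:45.
Wei ∩ Aarav: 11:45–12:15, 12:30–13:00, 13:15–14:15.
Restricted to 12:45–17:30: 12:45–13:00, 13:15–14:15.
Windows ≥ 60 min: 13:15–14:15.

13:15–14:15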